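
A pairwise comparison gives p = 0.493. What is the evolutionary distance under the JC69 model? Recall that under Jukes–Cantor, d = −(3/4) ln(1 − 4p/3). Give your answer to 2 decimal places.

0.80

d = −(3/4) ln(1 − 4p/3) = −0.75 ln(1 − 0.657333) = −0.75 ln(0.342667)
  = −0.75 × (-1.070996) = 0.803247 substitutions/site.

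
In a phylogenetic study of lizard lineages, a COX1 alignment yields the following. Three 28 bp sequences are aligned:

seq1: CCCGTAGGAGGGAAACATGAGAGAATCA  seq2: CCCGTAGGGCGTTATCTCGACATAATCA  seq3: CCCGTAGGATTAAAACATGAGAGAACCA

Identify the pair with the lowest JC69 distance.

seq1–seq2: 9/28 differ, p = 0.321, d = 0.420.
seq1–seq3: 4/28 differ, p = 0.143, d = 0.158.
seq2–seq3: 11/28 differ, p = 0.393, d = 0.556.
The smallest distance is between seq1 and seq3.

seq1 and seq3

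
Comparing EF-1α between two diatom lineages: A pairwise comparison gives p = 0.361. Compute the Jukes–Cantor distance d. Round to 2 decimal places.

d = −(3/4) ln(1 − 4p/3) = −0.75 ln(1 − 0.481333) = −0.75 ln(0.518667)
  = −0.75 × (-0.656493) = 0.492370 substitutions/site.

0.49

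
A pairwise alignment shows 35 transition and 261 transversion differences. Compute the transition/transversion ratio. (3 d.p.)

0.134

R = 35/261 = 0.134099… ≈ 0.134 (to 3 d.p.).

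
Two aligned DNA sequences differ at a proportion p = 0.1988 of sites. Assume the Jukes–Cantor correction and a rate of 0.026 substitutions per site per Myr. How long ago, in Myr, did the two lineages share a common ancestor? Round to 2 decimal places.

4.44

d = −(3/4) ln(1 − 4p/3) = −0.75 ln(1 − 0.265067) = −0.75 ln(0.734933)
  = −0.75 × (-0.307976) = 0.230982 substitutions/site.
Under a molecular clock d = 2μt, so t = d/(2μ) = 0.230982 / (2 × 0.026) = 4.44 Myr.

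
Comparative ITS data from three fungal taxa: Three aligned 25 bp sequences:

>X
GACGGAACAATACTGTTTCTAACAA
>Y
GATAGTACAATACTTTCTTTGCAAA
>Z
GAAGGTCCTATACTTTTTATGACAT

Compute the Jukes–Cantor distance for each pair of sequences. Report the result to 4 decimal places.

X–Y: 9/25 sites differ → p = 0.36, d = −0.75 ln(1 − 0.48) = 0.490445 ≈ 0.4904.
X–Z: 8/25 sites differ → p = 0.32, d = −0.75 ln(1 − 0.426667) = 0.417216 ≈ 0.4172.
Y–Z: 9/25 sites differ → p = 0.36, d = −0.75 ln(1 − 0.48) = 0.490445 ≈ 0.4904.

d(X,Y) = 0.4904, d(X,Z) = 0.4172, d(Y,Z) = 0.4904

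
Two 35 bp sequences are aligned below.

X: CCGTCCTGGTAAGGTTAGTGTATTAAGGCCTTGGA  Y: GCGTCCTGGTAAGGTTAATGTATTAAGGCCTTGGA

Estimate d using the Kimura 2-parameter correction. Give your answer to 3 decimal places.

0.060

Of 35 sites, 1 differences are transitions and 1 are transversions, so P = 1/35 ≈ 0.028571 and Q = 1/35 ≈ 0.028571.
Under the Kimura two-parameter model, d = −½ ln(1 − 2P − Q) − ¼ ln(1 − 2Q).
1 − 2P − Q = 0.914287, giving −½ ln(0.914287) = 0.044805.
1 − 2Q = 0.942858, giving −¼ ln(0.942858) = 0.014710.
d = 0.044805 + 0.014710 = 0.059515.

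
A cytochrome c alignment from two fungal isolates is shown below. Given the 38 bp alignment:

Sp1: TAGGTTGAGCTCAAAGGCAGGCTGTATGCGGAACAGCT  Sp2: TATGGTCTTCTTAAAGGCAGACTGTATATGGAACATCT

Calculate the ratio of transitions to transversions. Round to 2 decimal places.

Transitions are A↔G and C↔T; transversions are all other mismatches.
Transitions: 4. Transversions: 6.
R = 4/6 = 0.666666… ≈ 0.67 (to 2 d.p.).

0.67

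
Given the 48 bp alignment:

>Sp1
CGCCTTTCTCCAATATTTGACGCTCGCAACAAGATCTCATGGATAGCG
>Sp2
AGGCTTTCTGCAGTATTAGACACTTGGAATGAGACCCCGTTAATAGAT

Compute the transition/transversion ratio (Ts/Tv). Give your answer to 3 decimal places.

1.125

Transitions are A↔G and C↔T; transversions are all other mismatches.
Transitions: 9. Transversions: 8.
R = 9/8 = 1.125.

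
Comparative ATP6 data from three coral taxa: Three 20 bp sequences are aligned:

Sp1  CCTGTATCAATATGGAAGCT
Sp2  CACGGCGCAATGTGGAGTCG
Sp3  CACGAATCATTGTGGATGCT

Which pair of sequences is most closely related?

Sp1 and Sp3

Sp1–Sp2: 9/20 differ, p = 0.450, d = 0.687.
Sp1–Sp3: 6/20 differ, p = 0.300, d = 0.383.
Sp2–Sp3: 7/20 differ, p = 0.350, d = 0.471.
The smallest distance is between Sp1 and Sp3.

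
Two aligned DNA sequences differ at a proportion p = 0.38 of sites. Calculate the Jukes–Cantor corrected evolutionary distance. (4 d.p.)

d = −(3/4) ln(1 − 4p/3) = −0.75 ln(1 − 0.506667) = −0.75 ln(0.493333)
  = −0.75 × (-0.706571) = 0.529928 substitutions/site.

0.5299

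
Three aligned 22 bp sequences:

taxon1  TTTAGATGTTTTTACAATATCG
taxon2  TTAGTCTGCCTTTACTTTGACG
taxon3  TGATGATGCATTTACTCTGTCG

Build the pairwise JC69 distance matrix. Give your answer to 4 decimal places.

taxon1–taxon2: 10/22 sites differ → p ≈ 0.454545, d = −0.75 ln(1 − 0.60606) = 0.698667 ≈ 0.6987.
taxon1–taxon3: 8/22 sites differ → p ≈ 0.363636, d = −0.75 ln(1 − 0.484848) = 0.497470 ≈ 0.4975.
taxon2–taxon3: 7/22 sites differ → p ≈ 0.318182, d = −0.75 ln(1 − 0.424243) = 0.414052 ≈ 0.4141.

d(taxon1,taxon2) = 0.6987, d(taxon1,taxon3) = 0.4975, d(taxon2,taxon3) = 0.4141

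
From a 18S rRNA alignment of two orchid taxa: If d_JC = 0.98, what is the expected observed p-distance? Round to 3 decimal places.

0.547

p = (3/4)(1 − e^(−4d/3)) = 0.75 × (1 − e^(-1.306667)) = 0.75 × (1 − 0.270721) = 0.546959.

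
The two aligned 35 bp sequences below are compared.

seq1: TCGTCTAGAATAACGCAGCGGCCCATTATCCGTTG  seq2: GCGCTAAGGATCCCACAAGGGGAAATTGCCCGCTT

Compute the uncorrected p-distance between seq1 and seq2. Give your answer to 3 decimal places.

The sequences differ at 17 of 35 positions.
p = 17/35 = 0.485714… ≈ 0.486 (to 3 d.p.).

0.486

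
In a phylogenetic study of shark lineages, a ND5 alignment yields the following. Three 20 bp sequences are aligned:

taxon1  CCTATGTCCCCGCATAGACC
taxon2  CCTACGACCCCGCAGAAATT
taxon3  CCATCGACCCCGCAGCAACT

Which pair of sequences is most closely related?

taxon2 and taxon3

taxon1–taxon2: 6/20 differ, p = 0.300, d = 0.383.
taxon1–taxon3: 8/20 differ, p = 0.400, d = 0.572.
taxon2–taxon3: 4/20 differ, p = 0.200, d = 0.233.
The smallest distance is between taxon2 and taxon3.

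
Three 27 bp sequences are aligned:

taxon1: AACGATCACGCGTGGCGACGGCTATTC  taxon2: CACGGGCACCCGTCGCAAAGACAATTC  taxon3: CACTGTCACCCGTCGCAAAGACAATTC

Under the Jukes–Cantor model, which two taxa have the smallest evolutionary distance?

taxon1–taxon2: 9/27 differ, p = 0.333, d = 0.441.
taxon1–taxon3: 9/27 differ, p = 0.333, d = 0.441.
taxon2–taxon3: 2/27 differ, p = 0.074, d = 0.078.
The smallest distance is between taxon2 and taxon3.

taxon2 and taxon3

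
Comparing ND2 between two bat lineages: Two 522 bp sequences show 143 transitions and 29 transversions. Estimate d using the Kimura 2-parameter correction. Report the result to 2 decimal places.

P = 143/522 ≈ 0.273946 and Q = 29/522 ≈ 0.055556.
Under the Kimura two-parameter model, d = −½ ln(1 − 2P − Q) − ¼ ln(1 − 2Q).
1 − 2P − Q = 0.396552, giving −½ ln(0.396552) = 0.462474.
1 − 2Q = 0.888888, giving −¼ ln(0.888888) = 0.029446.
d = 0.462474 + 0.029446 = 0.491920.

0.49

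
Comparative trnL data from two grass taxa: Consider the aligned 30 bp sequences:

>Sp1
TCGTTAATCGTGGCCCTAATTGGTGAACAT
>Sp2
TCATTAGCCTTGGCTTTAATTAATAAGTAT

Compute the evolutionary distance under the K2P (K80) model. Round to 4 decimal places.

Of 30 sites, 10 differences are transitions and 1 are transversions, so P = 10/30 ≈ 0.333333 and Q = 1/30 ≈ 0.033333.
Under the Kimura two-parameter model, d = −½ ln(1 − 2P − Q) − ¼ ln(1 − 2Q).
1 − 2P − Q = 0.300001, giving −½ ln(0.300001) = 0.601985.
1 − 2Q = 0.933334, giving −¼ ln(0.933334) = 0.017248.
d = 0.601985 + 0.017248 = 0.619233.

0.6192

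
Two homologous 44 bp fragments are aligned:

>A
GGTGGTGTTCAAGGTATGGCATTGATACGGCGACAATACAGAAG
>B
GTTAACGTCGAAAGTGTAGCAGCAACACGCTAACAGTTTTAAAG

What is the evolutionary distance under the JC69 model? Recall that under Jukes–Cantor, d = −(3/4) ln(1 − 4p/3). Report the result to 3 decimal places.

0.759

The sequences differ at 21 of 44 sites, so p = 21/44 ≈ 0.477273.
d = −(3/4) ln(1 − 4p/3) = −0.75 ln(1 − 0.636364) = −0.75 ln(0.363636)
  = −0.75 × (-1.011602) = 0.758702 substitutions/site.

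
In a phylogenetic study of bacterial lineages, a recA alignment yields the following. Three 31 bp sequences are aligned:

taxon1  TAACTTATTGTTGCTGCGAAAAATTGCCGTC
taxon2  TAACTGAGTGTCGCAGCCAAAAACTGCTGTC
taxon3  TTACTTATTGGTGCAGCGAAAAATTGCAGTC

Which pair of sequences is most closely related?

taxon1 and taxon3

taxon1–taxon2: 7/31 differ, p = 0.226, d = 0.269.
taxon1–taxon3: 4/31 differ, p = 0.129, d = 0.142.
taxon2–taxon3: 8/31 differ, p = 0.258, d = 0.316.
The smallest distance is between taxon1 and taxon3.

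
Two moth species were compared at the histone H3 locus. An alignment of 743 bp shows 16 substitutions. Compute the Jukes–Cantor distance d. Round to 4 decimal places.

0.0218

p = 16/743 ≈ 0.021534.
d = −(3/4) ln(1 − 4p/3) = −0.75 ln(1 − 0.028712) = −0.75 ln(0.971288)
  = −0.75 × (-0.029132) = 0.021849 substitutions/site.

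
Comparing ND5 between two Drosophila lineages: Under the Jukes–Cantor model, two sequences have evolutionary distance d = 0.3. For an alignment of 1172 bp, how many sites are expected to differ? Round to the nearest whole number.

Invert JC69: p = (3/4)(1 − e^(−4d/3)) = 0.75 × (1 − e^(-0.4)) = 0.75 × (1 − 0.670320) = 0.247260.
Expected differing sites = pL ≈ 0.247260 × 1172 = 289.78872 ≈ 290.

290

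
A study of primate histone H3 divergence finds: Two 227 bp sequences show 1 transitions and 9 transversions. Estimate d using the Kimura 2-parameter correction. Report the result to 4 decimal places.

0.0455

P = 1/227 ≈ 0.004405 and Q = 9/227 ≈ 0.039648.
Under the Kimura two-parameter model, d = −½ ln(1 − 2P − Q) − ¼ ln(1 − 2Q).
1 − 2P − Q = 0.951542, giving −½ ln(0.951542) = 0.024836.
1 − 2Q = 0.920704, giving −¼ ln(0.920704) = 0.020654.
d = 0.024836 + 0.020654 = 0.045490.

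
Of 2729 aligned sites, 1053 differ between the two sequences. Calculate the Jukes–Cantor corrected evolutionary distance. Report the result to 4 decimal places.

p = 1053/2729 ≈ 0.385856.
d = −(3/4) ln(1 − 4p/3) = −0.75 ln(1 − 0.514475) = −0.75 ln(0.485525)
  = −0.75 × (-0.722524) = 0.541893 substitutions/site.

0.5419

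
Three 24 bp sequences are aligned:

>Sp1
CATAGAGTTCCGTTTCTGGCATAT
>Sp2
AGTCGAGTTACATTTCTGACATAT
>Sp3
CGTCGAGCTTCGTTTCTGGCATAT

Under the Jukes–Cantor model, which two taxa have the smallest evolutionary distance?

Sp1 and Sp3

Sp1–Sp2: 6/24 differ, p = 0.250, d = 0.304.
Sp1–Sp3: 4/24 differ, p = 0.167, d = 0.188.
Sp2–Sp3: 5/24 differ, p = 0.208, d = 0.244.
The smallest distance is between Sp1 and Sp3.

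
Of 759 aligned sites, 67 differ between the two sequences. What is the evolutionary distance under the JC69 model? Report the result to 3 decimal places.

p = 67/759 ≈ 0.088274.
d = −(3/4) ln(1 − 4p/3) = −0.75 ln(1 − 0.117699) = −0.75 ln(0.882301)
  = −0.75 × (-0.125222) = 0.093917 substitutions/site.

0.094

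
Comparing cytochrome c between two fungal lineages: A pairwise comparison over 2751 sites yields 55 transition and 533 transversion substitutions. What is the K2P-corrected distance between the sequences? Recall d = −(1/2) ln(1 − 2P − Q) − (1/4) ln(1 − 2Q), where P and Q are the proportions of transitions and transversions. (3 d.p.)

P = 55/2751 ≈ 0.019993 and Q = 533/2751 ≈ 0.193748.
Under the Kimura two-parameter model, d = −½ ln(1 − 2P − Q) − ¼ ln(1 − 2Q).
1 − 2P − Q = 0.766266, giving −½ ln(0.766266) = 0.133113.
1 − 2Q = 0.612504, giving −¼ ln(0.612504) = 0.122550.
d = 0.133113 + 0.122550 = 0.255663.

0.256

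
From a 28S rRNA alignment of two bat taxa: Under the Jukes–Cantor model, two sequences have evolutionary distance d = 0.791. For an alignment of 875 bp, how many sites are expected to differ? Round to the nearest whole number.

Invert JC69: p = (3/4)(1 − e^(−4d/3)) = 0.75 × (1 − e^(-1.054667)) = 0.75 × (1 − 0.348308) = 0.488769.
Expected differing sites = pL ≈ 0.488769 × 875 = 427.672875 ≈ 428.

428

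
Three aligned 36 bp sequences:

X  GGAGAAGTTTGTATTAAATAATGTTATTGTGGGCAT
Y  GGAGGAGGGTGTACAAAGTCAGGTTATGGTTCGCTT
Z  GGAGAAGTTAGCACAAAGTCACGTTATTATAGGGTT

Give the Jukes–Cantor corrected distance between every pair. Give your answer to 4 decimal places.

X–Y: 12/36 sites differ → p ≈ 0.333333, d = −0.75 ln(1 − 0.444444) = 0.440839 ≈ 0.4408.
X–Z: 11/36 sites differ → p ≈ 0.305556, d = −0.75 ln(1 − 0.407408) = 0.392437 ≈ 0.3924.
Y–Z: 11/36 sites differ → p ≈ 0.305556, d = −0.75 ln(1 − 0.407408) = 0.392437 ≈ 0.3924.

d(X,Y) = 0.4408, d(X,Z) = 0.3924, d(Y,Z) = 0.3924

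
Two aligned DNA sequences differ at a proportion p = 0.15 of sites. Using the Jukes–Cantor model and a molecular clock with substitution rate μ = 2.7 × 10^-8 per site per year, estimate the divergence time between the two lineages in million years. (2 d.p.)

d = −(3/4) ln(1 − 4p/3) = −0.75 ln(1 − 0.2) = −0.75 ln(0.8)
  = −0.75 × (-0.223144) = 0.167358 substitutions/site.
Under a molecular clock d = 2μt, so t = d/(2μ) = 0.167358 / (2 × 2.7 × 10^-8) = 3.10 million years.

3.10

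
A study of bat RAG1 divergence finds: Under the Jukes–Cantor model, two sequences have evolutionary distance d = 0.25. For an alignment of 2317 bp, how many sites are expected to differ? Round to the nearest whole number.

493

Invert JC69: p = (3/4)(1 − e^(−4d/3)) = 0.75 × (1 − e^(-0.333333)) = 0.75 × (1 − 0.716532) = 0.212601.
Expected differing sites = pL ≈ 0.212601 × 2317 = 492.596517 ≈ 493.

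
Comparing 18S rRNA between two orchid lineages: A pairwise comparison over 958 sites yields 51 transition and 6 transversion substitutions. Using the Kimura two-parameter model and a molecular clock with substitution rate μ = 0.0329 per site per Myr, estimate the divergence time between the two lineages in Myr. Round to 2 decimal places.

0.96

P = 51/958 ≈ 0.053236 and Q = 6/958 ≈ 0.006263.
Under the Kimura two-parameter model, d = −½ ln(1 − 2P − Q) − ¼ ln(1 − 2Q).
1 − 2P − Q = 0.887265, giving −½ ln(0.887265) = 0.059806.
1 − 2Q = 0.987474, giving −¼ ln(0.987474) = 0.003151.
d = 0.059806 + 0.003151 = 0.062957.
Under a molecular clock d = 2μt, so t = d/(2μ) = 0.062957 / (2 × 0.0329) = 0.96 Myr.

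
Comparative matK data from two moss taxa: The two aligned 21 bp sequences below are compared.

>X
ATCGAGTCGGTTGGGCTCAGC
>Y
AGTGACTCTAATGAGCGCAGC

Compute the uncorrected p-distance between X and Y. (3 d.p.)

0.381

The sequences differ at 8 of 21 positions (sites 2, 3, 6, 9, 10, 11, 14, 17).
p = 8/21 = 0.380952… ≈ 0.381 (to 3 d.p.).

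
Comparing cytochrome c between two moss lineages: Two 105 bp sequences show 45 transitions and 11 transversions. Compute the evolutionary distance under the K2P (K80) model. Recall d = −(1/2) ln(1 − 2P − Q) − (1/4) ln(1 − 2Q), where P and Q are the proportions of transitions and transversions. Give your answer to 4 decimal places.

1.6926

P = 45/105 ≈ 0.428571 and Q = 11/105 ≈ 0.104762.
Under the Kimura two-parameter model, d = −½ ln(1 − 2P − Q) − ¼ ln(1 − 2Q).
1 − 2P − Q = 0.038096, giving −½ ln(0.038096) = 1.633823.
1 − 2Q = 0.790476, giving −¼ ln(0.790476) = 0.058780.
d = 1.633823 + 0.058780 = 1.692603.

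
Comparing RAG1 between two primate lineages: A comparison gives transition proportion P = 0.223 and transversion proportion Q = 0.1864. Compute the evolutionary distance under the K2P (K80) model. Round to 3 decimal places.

0.617

Under the Kimura two-parameter model, d = −½ ln(1 − 2P − Q) − ¼ ln(1 − 2Q).
1 − 2P − Q = 0.3676, giving −½ ln(0.3676) = 0.500380.
1 − 2Q = 0.6272, giving −¼ ln(0.6272) = 0.116622.
d = 0.500380 + 0.116622 = 0.617002.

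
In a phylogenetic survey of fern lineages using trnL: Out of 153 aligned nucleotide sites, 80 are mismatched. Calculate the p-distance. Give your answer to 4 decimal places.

p = 80/153 = 0.522875… ≈ 0.5229 (to 4 d.p.).

0.5229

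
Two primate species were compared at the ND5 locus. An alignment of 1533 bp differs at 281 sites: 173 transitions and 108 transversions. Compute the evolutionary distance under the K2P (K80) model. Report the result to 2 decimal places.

0.21

P = 173/1533 ≈ 0.112851 and Q = 108/1533 ≈ 0.07045.
Under the Kimura two-parameter model, d = −½ ln(1 − 2P − Q) − ¼ ln(1 − 2Q).
1 − 2P − Q = 0.703848, giving −½ ln(0.703848) = 0.175596.
1 − 2Q = 0.8591, giving −¼ ln(0.8591) = 0.037967.
d = 0.175596 + 0.037967 = 0.213563.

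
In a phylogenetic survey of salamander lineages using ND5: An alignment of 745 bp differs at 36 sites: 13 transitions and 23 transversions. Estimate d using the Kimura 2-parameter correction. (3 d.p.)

0.050

P = 13/745 ≈ 0.01745 and Q = 23/745 ≈ 0.030872.
Under the Kimura two-parameter model, d = −½ ln(1 − 2P − Q) − ¼ ln(1 − 2Q).
1 − 2P − Q = 0.934228, giving −½ ln(0.934228) = 0.034017.
1 − 2Q = 0.938256, giving −¼ ln(0.938256) = 0.015933.
d = 0.034017 + 0.015933 = 0.049950.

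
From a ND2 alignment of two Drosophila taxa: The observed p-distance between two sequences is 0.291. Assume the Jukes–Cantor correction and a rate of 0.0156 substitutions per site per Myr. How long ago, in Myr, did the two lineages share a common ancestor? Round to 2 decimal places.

11.80

d = −(3/4) ln(1 − 4p/3) = −0.75 ln(1 − 0.388) = −0.75 ln(0.612)
  = −0.75 × (-0.491023) = 0.368267 substitutions/site.
Under a molecular clock d = 2μt, so t = d/(2μ) = 0.368267 / (2 × 0.0156) = 11.80 Myr.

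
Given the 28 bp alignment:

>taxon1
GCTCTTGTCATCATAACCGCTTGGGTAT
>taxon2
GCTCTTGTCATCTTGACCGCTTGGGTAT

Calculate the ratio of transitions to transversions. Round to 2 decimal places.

Transitions are A↔G and C↔T; transversions are all other mismatches.
Transitions: 1. Transversions: 1.
R = 1/1 = 1.00.

1.00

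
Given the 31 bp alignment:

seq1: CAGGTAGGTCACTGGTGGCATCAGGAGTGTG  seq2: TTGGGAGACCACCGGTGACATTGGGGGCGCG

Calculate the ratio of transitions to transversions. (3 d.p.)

Transitions are A↔G and C↔T; transversions are all other mismatches.
Transitions: 10. Transversions: 2.
R = 10/2 = 5.000.

5.000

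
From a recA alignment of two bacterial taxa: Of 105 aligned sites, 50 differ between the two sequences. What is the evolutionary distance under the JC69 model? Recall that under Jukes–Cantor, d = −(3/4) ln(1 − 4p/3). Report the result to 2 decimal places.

p = 50/105 ≈ 0.47619.
d = −(3/4) ln(1 − 4p/3) = −0.75 ln(1 − 0.63492) = −0.75 ln(0.36508)
  = −0.75 × (-1.007639) = 0.755729 substitutions/site.

0.76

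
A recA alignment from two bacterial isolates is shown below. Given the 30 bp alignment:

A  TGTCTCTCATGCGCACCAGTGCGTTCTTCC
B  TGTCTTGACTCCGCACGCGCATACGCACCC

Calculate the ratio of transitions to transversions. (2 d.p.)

Transitions are A↔G and C↔T; transversions are all other mismatches.
Transitions: 7. Transversions: 8.
R = 7/8 = 0.875 ≈ 0.88 (to 2 d.p.).

0.88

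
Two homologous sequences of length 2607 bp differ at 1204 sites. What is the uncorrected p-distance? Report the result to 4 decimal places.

0.4618

p = 1204/2607 = 0.461833… ≈ 0.4618 (to 4 d.p.).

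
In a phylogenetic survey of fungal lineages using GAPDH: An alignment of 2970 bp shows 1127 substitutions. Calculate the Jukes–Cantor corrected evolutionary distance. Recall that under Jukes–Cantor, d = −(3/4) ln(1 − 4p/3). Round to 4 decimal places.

p = 1127/2970 ≈ 0.379461.
d = −(3/4) ln(1 − 4p/3) = −0.75 ln(1 − 0.505948) = −0.75 ln(0.494052)
  = −0.75 × (-0.705115) = 0.528836 substitutions/site.

0.5288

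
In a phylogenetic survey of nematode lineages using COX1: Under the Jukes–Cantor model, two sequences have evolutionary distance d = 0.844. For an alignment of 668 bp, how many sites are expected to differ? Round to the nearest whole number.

Invert JC69: p = (3/4)(1 − e^(−4d/3)) = 0.75 × (1 − e^(-1.125333)) = 0.75 × (1 − 0.324544) = 0.506592.
Expected differing sites = pL ≈ 0.506592 × 668 = 338.403456 ≈ 338.

338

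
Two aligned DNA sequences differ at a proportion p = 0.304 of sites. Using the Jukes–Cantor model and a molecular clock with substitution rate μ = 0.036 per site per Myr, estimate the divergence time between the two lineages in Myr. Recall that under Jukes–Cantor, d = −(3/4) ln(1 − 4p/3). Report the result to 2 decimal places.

5.41

d = −(3/4) ln(1 − 4p/3) = −0.75 ln(1 − 0.405333) = −0.75 ln(0.594667)
  = −0.75 × (-0.519754) = 0.389816 substitutions/site.
Under a molecular clock d = 2μt, so t = d/(2μ) = 0.389816 / (2 × 0.036) = 5.41 Myr.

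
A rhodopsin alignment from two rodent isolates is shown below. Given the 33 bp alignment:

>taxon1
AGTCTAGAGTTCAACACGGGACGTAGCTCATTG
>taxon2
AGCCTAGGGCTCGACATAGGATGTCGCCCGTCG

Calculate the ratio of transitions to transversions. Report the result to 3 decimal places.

Transitions are A↔G and C↔T; transversions are all other mismatches.
Transitions: 10. Transversions: 1.
R = 10/1 = 10.000.

10.000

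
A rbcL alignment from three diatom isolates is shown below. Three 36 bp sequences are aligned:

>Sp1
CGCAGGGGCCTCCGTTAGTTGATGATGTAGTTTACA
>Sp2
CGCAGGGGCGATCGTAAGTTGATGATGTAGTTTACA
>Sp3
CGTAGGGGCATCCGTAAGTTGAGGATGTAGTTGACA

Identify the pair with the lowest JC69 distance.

Sp1 and Sp2

Sp1–Sp2: 4/36 differ, p = 0.111, d = 0.120.
Sp1–Sp3: 5/36 differ, p = 0.139, d = 0.154.
Sp2–Sp3: 6/36 differ, p = 0.167, d = 0.188.
The smallest distance is between Sp1 and Sp2.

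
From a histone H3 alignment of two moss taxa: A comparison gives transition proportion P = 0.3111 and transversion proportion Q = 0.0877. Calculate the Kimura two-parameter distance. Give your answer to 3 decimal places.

0.667

Under the Kimura two-parameter model, d = −½ ln(1 − 2P − Q) − ¼ ln(1 − 2Q).
1 − 2P − Q = 0.2901, giving −½ ln(0.2901) = 0.618765.
1 − 2Q = 0.8246, giving −¼ ln(0.8246) = 0.048214.
d = 0.618765 + 0.048214 = 0.666979.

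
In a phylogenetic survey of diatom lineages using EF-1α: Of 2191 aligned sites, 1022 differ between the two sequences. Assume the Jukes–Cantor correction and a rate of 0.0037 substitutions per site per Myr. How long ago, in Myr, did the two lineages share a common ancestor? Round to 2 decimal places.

98.58

p = 1022/2191 ≈ 0.466454.
d = −(3/4) ln(1 − 4p/3) = −0.75 ln(1 − 0.621939) = −0.75 ln(0.378061)
  = −0.75 × (-0.972700) = 0.729525 substitutions/site.
Under a molecular clock d = 2μt, so t = d/(2μ) = 0.729525 / (2 × 0.0037) = 98.58 Myr.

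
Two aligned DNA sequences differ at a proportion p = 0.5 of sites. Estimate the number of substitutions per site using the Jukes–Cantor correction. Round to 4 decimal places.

0.8240

d = −(3/4) ln(1 − 4p/3) = −0.75 ln(1 − 0.666667) = −0.75 ln(0.333333)
  = −0.75 × (-1.098613) = 0.823960 substitutions/site.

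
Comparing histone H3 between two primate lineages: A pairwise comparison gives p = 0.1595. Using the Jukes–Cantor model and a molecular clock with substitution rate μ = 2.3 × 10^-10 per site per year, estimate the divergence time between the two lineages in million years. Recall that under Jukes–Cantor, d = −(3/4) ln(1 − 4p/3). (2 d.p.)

389.84

d = −(3/4) ln(1 − 4p/3) = −0.75 ln(1 − 0.212667) = −0.75 ln(0.787333)
  = −0.75 × (-0.239104) = 0.179328 substitutions/site.
Under a molecular clock d = 2μt, so t = d/(2μ) = 0.179328 / (2 × 2.3 × 10^-10) = 389.84 million years.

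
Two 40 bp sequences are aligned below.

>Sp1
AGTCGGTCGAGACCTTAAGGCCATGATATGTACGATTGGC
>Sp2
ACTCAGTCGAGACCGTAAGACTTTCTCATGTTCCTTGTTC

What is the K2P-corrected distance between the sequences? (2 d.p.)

0.52

Of 40 sites, 4 differences are transitions and 11 are transversions, so P = 4/40 = 0.1 and Q = 11/40 = 0.275.
Under the Kimura two-parameter model, d = −½ ln(1 − 2P − Q) − ¼ ln(1 − 2Q).
1 − 2P − Q = 0.525, giving −½ ln(0.525) = 0.322179.
1 − 2Q = 0.45, giving −¼ ln(0.45) = 0.199627.
d = 0.322179 + 0.199627 = 0.521806.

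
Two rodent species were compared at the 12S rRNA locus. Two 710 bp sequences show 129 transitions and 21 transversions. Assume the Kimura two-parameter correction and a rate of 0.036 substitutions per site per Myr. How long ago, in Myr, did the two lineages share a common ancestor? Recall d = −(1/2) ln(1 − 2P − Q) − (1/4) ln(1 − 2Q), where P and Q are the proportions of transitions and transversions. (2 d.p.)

P = 129/710 ≈ 0.18169 and Q = 21/710 ≈ 0.029577.
Under the Kimura two-parameter model, d = −½ ln(1 − 2P − Q) − ¼ ln(1 − 2Q).
1 − 2P − Q = 0.607043, giving −½ ln(0.607043) = 0.249578.
1 − 2Q = 0.940846, giving −¼ ln(0.940846) = 0.015244.
d = 0.249578 + 0.015244 = 0.264822.
Under a molecular clock d = 2μt, so t = d/(2μ) = 0.264822 / (2 × 0.036) = 3.68 Myr.

3.68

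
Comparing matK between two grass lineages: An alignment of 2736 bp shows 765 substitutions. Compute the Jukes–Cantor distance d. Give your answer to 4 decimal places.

0.3499

p = 765/2736 ≈ 0.279605.
d = −(3/4) ln(1 − 4p/3) = −0.75 ln(1 − 0.372807) = −0.75 ln(0.627193)
  = −0.75 × (-0.466501) = 0.349876 substitutions/site.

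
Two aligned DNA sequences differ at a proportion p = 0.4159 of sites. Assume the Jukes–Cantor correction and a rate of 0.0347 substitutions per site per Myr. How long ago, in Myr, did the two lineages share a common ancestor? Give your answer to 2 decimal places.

8.74

d = −(3/4) ln(1 − 4p/3) = −0.75 ln(1 − 0.554533) = −0.75 ln(0.445467)
  = −0.75 × (-0.808632) = 0.606474 substitutions/site.
Under a molecular clock d = 2μt, so t = d/(2μ) = 0.606474 / (2 × 0.0347) = 8.74 Myr.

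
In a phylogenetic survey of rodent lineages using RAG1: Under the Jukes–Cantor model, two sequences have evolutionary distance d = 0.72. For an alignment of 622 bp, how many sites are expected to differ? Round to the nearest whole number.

288

Invert JC69: p = (3/4)(1 − e^(−4d/3)) = 0.75 × (1 − e^(-0.96)) = 0.75 × (1 − 0.382893) = 0.462830.
Expected differing sites = pL ≈ 0.462830 × 622 = 287.88026 ≈ 288.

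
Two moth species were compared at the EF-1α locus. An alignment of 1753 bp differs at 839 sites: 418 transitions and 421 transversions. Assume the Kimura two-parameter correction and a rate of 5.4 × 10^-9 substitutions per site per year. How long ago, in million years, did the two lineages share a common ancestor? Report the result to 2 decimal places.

73.60

P = 418/1753 ≈ 0.238448 and Q = 421/1753 ≈ 0.24016.
Under the Kimura two-parameter model, d = −½ ln(1 − 2P − Q) − ¼ ln(1 − 2Q).
1 − 2P − Q = 0.282944, giving −½ ln(0.282944) = 0.631253.
1 − 2Q = 0.51968, giving −¼ ln(0.51968) = 0.163636.
d = 0.631253 + 0.163636 = 0.794889.
Under a molecular clock d = 2μt, so t = d/(2μ) = 0.794889 / (2 × 5.4 × 10^-9) = 73.60 million years.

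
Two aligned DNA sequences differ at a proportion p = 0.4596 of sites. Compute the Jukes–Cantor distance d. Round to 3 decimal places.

d = −(3/4) ln(1 − 4p/3) = −0.75 ln(1 − 0.6128) = −0.75 ln(0.3872)
  = −0.75 × (-0.948814) = 0.711611 substitutions/site.

0.712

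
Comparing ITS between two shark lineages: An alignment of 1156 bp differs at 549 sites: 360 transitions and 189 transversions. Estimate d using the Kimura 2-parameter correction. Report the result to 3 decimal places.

P = 360/1156 ≈ 0.311419 and Q = 189/1156 ≈ 0.163495.
Under the Kimura two-parameter model, d = −½ ln(1 − 2P − Q) − ¼ ln(1 − 2Q).
1 − 2P − Q = 0.213667, giving −½ ln(0.213667) = 0.771668.
1 − 2Q = 0.67301, giving −¼ ln(0.67301) = 0.098999.
d = 0.771668 + 0.098999 = 0.870667.

0.871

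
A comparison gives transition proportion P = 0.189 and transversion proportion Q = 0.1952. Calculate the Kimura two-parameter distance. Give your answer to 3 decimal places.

0.549

Under the Kimura two-parameter model, d = −½ ln(1 − 2P − Q) − ¼ ln(1 − 2Q).
1 − 2P − Q = 0.4268, giving −½ ln(0.4268) = 0.425720.
1 − 2Q = 0.6096, giving −¼ ln(0.6096) = 0.123738.
d = 0.425720 + 0.123738 = 0.549458.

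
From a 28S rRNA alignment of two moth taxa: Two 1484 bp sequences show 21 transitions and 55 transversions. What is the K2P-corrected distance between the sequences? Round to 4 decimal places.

P = 21/1484 ≈ 0.014151 and Q = 55/1484 ≈ 0.037062.
Under the Kimura two-parameter model, d = −½ ln(1 − 2P − Q) − ¼ ln(1 − 2Q).
1 − 2P − Q = 0.934636, giving −½ ln(0.934636) = 0.033799.
1 − 2Q = 0.925876, giving −¼ ln(0.925876) = 0.019254.
d = 0.033799 + 0.019254 = 0.053053.

0.0531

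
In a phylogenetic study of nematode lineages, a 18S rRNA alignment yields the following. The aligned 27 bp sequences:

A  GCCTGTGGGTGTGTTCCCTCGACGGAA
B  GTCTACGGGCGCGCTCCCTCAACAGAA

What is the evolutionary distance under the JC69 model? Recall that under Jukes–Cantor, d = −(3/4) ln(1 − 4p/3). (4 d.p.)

0.3770

The sequences differ at 8 of 27 sites (2, 5, 6, 10, 12, 14, 21, 24), so p = 8/27 ≈ 0.296296.
d = −(3/4) ln(1 − 4p/3) = −0.75 ln(1 − 0.395061) = −0.75 ln(0.604939)
  = −0.75 × (-0.502628) = 0.376971 substitutions/site.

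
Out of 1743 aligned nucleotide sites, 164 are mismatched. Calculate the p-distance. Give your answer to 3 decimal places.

p = 164/1743 = 0.094090… ≈ 0.094 (to 3 d.p.).

0.094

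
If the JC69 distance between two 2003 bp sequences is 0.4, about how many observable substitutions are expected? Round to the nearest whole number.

621

Invert JC69: p = (3/4)(1 − e^(−4d/3)) = 0.75 × (1 − e^(-0.533333)) = 0.75 × (1 − 0.586646) = 0.310016.
Expected differing sites = pL ≈ 0.310016 × 2003 = 620.962048 ≈ 621.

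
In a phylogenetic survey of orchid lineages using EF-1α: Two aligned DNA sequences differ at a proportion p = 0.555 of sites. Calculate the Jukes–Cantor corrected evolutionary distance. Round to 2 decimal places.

1.01

d = −(3/4) ln(1 − 4p/3) = −0.75 ln(1 − 0.74) = −0.75 ln(0.26)
  = −0.75 × (-1.347074) = 1.010306 substitutions/site.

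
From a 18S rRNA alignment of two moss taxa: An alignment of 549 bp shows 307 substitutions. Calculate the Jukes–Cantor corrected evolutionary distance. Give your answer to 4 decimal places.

p = 307/549 ≈ 0.559199.
d = −(3/4) ln(1 − 4p/3) = −0.75 ln(1 − 0.745599) = −0.75 ln(0.254401)
  = −0.75 × (-1.368844) = 1.026633 substitutions/site.

1.0266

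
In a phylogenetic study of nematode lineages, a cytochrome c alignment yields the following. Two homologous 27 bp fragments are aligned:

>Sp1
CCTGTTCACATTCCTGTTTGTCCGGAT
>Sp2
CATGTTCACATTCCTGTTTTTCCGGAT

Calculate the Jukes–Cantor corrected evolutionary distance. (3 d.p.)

0.078

The sequences differ at 2 of 27 sites (2, 20), so p = 2/27 ≈ 0.074074.
d = −(3/4) ln(1 − 4p/3) = −0.75 ln(1 − 0.098765) = −0.75 ln(0.901235)
  = −0.75 × (-0.103989) = 0.077992 substitutions/site.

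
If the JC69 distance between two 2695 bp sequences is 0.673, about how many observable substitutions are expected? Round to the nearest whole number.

Invert JC69: p = (3/4)(1 − e^(−4d/3)) = 0.75 × (1 − e^(-0.897333)) = 0.75 × (1 − 0.407655) = 0.444259.
Expected differing sites = pL ≈ 0.444259 × 2695 = 1197.278005 ≈ 1197.

1197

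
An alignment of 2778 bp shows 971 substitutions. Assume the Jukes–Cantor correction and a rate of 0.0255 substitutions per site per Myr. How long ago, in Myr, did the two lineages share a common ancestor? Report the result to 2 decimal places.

p = 971/2778 ≈ 0.349532.
d = −(3/4) ln(1 − 4p/3) = −0.75 ln(1 − 0.466043) = −0.75 ln(0.533957)
  = −0.75 × (-0.627440) = 0.470580 substitutions/site.
Under a molecular clock d = 2μt, so t = d/(2μ) = 0.470580 / (2 × 0.0255) = 9.23 Myr.

9.23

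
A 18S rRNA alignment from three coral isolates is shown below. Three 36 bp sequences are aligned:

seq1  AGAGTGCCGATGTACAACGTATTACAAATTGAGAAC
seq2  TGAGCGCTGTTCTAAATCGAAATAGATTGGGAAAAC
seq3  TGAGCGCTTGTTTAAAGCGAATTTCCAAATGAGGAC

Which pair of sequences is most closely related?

seq1–seq2: 15/36 differ, p = 0.417, d = 0.608.
seq1–seq3: 13/36 differ, p = 0.361, d = 0.493.
seq2–seq3: 14/36 differ, p = 0.389, d = 0.548.
The smallest distance is between seq1 and seq3.

seq1 and seq3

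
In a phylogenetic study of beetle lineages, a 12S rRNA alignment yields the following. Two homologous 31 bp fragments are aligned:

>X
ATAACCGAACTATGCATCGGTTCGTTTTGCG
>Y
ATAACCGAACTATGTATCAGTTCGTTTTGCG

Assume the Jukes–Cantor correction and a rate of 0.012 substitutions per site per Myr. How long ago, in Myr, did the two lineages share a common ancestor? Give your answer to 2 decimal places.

The sequences differ at 2 of 31 sites (15, 19), so p = 2/31 ≈ 0.064516.
d = −(3/4) ln(1 − 4p/3) = −0.75 ln(1 − 0.086021) = −0.75 ln(0.913979)
  = −0.75 × (-0.089948) = 0.067461 substitutions/site.
Under a molecular clock d = 2μt, so t = d/(2μ) = 0.067461 / (2 × 0.012) = 2.81 Myr.

2.81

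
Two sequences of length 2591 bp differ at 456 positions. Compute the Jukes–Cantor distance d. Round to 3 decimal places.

p = 456/2591 ≈ 0.175994.
d = −(3/4) ln(1 − 4p/3) = −0.75 ln(1 − 0.234659) = −0.75 ln(0.765341)
  = −0.75 × (-0.267434) = 0.200576 substitutions/site.

0.201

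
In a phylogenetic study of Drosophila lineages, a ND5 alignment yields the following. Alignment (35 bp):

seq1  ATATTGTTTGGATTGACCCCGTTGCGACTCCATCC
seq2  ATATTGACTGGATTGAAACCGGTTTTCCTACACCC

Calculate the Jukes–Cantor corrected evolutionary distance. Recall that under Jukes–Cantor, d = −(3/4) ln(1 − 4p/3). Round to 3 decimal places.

The sequences differ at 11 of 35 sites, so p = 11/35 ≈ 0.314286.
d = −(3/4) ln(1 − 4p/3) = −0.75 ln(1 − 0.419048) = −0.75 ln(0.580952)
  = −0.75 × (-0.543087) = 0.407315 substitutions/site.

0.407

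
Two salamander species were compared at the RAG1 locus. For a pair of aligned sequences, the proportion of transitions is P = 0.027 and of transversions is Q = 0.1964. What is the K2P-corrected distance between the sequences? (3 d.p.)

0.269

Under the Kimura two-parameter model, d = −½ ln(1 − 2P − Q) − ¼ ln(1 − 2Q).
1 − 2P − Q = 0.7496, giving −½ ln(0.7496) = 0.144108.
1 − 2Q = 0.6072, giving −¼ ln(0.6072) = 0.124724.
d = 0.144108 + 0.124724 = 0.268832.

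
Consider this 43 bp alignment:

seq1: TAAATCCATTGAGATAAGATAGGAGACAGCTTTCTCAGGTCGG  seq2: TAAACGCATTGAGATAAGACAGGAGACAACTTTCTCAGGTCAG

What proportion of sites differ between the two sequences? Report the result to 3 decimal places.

0.116

The sequences differ at 5 of 43 positions (sites 5, 6, 20, 29, 42).
p = 5/43 = 0.116279… ≈ 0.116 (to 3 d.p.).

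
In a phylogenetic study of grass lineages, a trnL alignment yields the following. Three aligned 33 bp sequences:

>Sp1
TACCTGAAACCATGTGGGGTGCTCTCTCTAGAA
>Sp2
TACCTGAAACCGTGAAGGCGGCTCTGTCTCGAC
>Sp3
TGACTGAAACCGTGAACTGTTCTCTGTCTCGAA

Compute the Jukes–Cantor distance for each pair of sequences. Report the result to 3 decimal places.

d(Sp1,Sp2) = 0.293, d(Sp1,Sp3) = 0.388, d(Sp2,Sp3) = 0.293

Sp1–Sp2: 8/33 sites differ → p ≈ 0.242424, d = −0.75 ln(1 − 0.323232) = 0.292820 ≈ 0.293.
Sp1–Sp3: 10/33 sites differ → p ≈ 0.30303, d = −0.75 ln(1 − 0.40404) = 0.388186 ≈ 0.388.
Sp2–Sp3: 8/33 sites differ → p ≈ 0.242424, d = −0.75 ln(1 − 0.323232) = 0.292820 ≈ 0.293.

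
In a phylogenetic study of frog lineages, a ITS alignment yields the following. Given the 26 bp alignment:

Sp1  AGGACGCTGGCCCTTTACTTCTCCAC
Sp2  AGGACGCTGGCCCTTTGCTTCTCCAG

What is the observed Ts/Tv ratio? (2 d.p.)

Transitions are A↔G and C↔T; transversions are all other mismatches.
Transitions: 1. Transversions: 1.
R = 1/1 = 1.00.

1.00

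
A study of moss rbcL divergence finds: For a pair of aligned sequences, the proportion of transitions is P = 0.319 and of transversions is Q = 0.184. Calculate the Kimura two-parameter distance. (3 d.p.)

Under the Kimura two-parameter model, d = −½ ln(1 − 2P − Q) − ¼ ln(1 − 2Q).
1 − 2P − Q = 0.178, giving −½ ln(0.178) = 0.862986.
1 − 2Q = 0.632, giving −¼ ln(0.632) = 0.114716.
d = 0.862986 + 0.114716 = 0.977702.

0.978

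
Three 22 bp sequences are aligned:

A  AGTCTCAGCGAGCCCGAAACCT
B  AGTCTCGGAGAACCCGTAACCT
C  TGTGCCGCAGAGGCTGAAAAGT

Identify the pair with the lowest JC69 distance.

A and B

A–B: 4/22 differ, p = 0.182, d = 0.208.
A–C: 10/22 differ, p = 0.455, d = 0.699.
B–C: 10/22 differ, p = 0.455, d = 0.699.
The smallest distance is between A and B.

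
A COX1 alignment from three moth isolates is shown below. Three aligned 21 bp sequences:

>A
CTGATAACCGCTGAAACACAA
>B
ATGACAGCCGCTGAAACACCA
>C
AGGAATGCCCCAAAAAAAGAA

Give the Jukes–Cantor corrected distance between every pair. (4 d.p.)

d(A,B) = 0.2197, d(A,C) = 0.7557, d(B,C) = 0.6355

A–B: 4/21 sites differ → p ≈ 0.190476, d = −0.75 ln(1 − 0.253968) = 0.219740 ≈ 0.2197.
A–C: 10/21 sites differ → p ≈ 0.47619, d = −0.75 ln(1 − 0.63492) = 0.755729 ≈ 0.7557.
B–C: 9/21 sites differ → p ≈ 0.428571, d = −0.75 ln(1 − 0.571428) = 0.635472 ≈ 0.6355.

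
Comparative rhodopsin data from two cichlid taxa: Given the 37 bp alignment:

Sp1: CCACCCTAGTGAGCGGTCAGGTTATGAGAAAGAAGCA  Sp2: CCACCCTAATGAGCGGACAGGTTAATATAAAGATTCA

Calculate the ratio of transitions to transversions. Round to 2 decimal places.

0.17

Transitions are A↔G and C↔T; transversions are all other mismatches.
Transitions: 1. Transversions: 6.
R = 1/6 = 0.166666… ≈ 0.17 (to 2 d.p.).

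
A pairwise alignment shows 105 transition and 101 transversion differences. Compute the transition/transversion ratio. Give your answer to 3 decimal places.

R = 105/101 = 1.039603… ≈ 1.040 (to 3 d.p.).

1.040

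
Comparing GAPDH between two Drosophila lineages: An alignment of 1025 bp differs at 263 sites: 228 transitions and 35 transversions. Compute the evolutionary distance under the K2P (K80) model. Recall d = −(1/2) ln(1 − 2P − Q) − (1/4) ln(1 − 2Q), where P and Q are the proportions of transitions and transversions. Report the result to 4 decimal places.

P = 228/1025 ≈ 0.222439 and Q = 35/1025 ≈ 0.034146.
Under the Kimura two-parameter model, d = −½ ln(1 − 2P − Q) − ¼ ln(1 − 2Q).
1 − 2P − Q = 0.520976, giving −½ ln(0.520976) = 0.326026.
1 − 2Q = 0.931708, giving −¼ ln(0.931708) = 0.017684.
d = 0.326026 + 0.017684 = 0.343710.

0.3437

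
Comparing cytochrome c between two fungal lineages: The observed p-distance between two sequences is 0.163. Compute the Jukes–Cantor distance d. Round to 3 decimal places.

d = −(3/4) ln(1 − 4p/3) = −0.75 ln(1 − 0.217333) = −0.75 ln(0.782667)
  = −0.75 × (-0.245048) = 0.183786 substitutions/site.

0.184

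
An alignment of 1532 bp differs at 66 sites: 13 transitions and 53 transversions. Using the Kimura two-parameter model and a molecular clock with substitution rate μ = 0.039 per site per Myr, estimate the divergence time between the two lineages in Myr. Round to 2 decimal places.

0.57

P = 13/1532 ≈ 0.008486 and Q = 53/1532 ≈ 0.034595.
Under the Kimura two-parameter model, d = −½ ln(1 − 2P − Q) − ¼ ln(1 − 2Q).
1 − 2P − Q = 0.948433, giving −½ ln(0.948433) = 0.026472.
1 − 2Q = 0.93081, giving −¼ ln(0.93081) = 0.017925.
d = 0.026472 + 0.017925 = 0.044397.
Under a molecular clock d = 2μt, so t = d/(2μ) = 0.044397 / (2 × 0.039) = 0.57 Myr.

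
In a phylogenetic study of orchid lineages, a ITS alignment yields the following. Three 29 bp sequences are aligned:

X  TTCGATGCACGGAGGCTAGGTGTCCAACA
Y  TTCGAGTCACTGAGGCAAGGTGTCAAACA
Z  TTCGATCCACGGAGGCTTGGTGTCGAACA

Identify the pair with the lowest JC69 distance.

X and Z

X–Y: 5/29 differ, p = 0.172, d = 0.196.
X–Z: 3/29 differ, p = 0.103, d = 0.111.
Y–Z: 6/29 differ, p = 0.207, d = 0.242.
The smallest distance is between X and Z.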